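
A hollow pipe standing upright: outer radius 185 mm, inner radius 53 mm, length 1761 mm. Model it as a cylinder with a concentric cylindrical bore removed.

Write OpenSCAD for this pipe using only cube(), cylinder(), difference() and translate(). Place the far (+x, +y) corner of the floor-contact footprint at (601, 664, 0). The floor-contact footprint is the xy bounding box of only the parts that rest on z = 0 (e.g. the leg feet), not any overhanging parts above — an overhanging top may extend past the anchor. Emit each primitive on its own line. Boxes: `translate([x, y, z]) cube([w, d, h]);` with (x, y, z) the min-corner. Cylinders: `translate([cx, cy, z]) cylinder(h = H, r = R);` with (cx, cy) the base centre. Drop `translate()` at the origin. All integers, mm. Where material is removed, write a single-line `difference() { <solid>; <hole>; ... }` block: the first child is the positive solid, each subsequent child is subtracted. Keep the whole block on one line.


difference() { translate([416, 479, 0]) cylinder(h = 1761, r = 185); translate([416, 479, 0]) cylinder(h = 1761, r = 53); }


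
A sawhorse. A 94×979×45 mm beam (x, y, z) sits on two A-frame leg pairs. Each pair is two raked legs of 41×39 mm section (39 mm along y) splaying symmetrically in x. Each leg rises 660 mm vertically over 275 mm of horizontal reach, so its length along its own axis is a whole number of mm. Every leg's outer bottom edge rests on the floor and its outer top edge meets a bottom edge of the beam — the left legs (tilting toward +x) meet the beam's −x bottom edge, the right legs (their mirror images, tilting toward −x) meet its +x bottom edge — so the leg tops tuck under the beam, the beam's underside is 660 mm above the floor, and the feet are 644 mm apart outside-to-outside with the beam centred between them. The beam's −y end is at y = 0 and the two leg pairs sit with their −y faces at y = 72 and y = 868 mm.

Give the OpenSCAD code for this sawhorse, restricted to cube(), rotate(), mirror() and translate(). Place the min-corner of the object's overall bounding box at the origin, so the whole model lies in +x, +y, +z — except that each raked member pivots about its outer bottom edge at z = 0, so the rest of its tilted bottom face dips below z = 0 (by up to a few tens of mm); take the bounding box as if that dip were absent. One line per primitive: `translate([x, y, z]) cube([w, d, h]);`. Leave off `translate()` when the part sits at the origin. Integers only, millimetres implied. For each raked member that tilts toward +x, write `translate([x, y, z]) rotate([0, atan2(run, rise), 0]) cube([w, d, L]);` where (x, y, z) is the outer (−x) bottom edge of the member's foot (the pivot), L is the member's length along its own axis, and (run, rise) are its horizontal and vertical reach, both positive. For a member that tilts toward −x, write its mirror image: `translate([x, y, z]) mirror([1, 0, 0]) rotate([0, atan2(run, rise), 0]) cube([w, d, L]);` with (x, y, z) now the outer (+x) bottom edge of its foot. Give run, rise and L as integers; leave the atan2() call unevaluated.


translate([275, 0, 660]) cube([94, 979, 45]);
translate([0, 72, 0]) rotate([0, atan2(275, 660), 0]) cube([41, 39, 715]);
translate([644, 72, 0]) mirror([1, 0, 0]) rotate([0, atan2(275, 660), 0]) cube([41, 39, 715]);
translate([0, 868, 0]) rotate([0, atan2(275, 660), 0]) cube([41, 39, 715]);
translate([644, 868, 0]) mirror([1, 0, 0]) rotate([0, atan2(275, 660), 0]) cube([41, 39, 715]);


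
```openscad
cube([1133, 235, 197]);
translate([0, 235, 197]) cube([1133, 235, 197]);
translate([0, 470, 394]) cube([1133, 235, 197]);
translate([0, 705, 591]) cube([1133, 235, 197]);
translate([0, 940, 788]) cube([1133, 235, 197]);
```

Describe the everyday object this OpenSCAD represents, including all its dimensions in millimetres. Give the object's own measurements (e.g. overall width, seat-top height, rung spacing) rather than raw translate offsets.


A straight staircase of 5 solid steps. Each step is 1133 mm wide (x), 235 mm deep (y, the going) and 197 mm tall (the rise). The first step rests on the floor; each subsequent step sits one going further in +y and one rise higher in +z, directly behind and above the previous step with no overlap.


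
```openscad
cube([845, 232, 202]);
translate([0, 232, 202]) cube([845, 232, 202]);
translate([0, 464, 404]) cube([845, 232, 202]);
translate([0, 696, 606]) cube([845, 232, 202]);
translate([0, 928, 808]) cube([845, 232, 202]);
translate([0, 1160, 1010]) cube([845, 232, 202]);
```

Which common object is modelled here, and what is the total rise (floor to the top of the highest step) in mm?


A staircase. The total rise is 1212 mm.

6 identical blocks, each offset up and back from the previous — a staircase. Each step is 202 mm tall and there are 6 of them, so the total rise is 6 × 202 = 1212 mm.


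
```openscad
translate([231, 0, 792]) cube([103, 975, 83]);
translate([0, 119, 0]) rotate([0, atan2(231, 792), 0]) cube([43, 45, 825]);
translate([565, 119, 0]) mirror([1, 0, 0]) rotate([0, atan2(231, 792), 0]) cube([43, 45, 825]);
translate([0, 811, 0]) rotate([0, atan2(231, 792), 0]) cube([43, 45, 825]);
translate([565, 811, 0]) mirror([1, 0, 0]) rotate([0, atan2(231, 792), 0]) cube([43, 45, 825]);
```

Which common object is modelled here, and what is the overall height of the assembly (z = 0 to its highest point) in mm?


A sawhorse. The overall height is 875 mm.

A beam across two mirrored pairs of raked legs — a sawhorse. The beam's underside is at z = 792 (matching the legs' vertical rise in atan2(231, 792)) and the beam is 83 mm tall, so its top is at 792 + 83 = 875 mm. The raked legs top out at the beam's underside, so that is the highest point.


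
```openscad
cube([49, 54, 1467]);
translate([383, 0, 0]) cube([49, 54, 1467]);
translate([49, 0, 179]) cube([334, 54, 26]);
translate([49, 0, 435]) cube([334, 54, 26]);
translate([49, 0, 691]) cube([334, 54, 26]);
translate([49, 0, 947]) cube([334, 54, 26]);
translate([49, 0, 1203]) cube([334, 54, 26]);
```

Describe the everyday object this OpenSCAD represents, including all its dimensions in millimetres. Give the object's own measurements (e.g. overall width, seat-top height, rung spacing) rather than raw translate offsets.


A straight ladder. Two 49×54 mm vertical rails, 1467 mm tall, stand 432 mm apart (outside-to-outside) with their front faces coplanar on the −y side. 5 rungs, each 54 mm deep and 26 mm tall, span between the inner faces of the rails, front faces flush with the rails. The lowest rung's underside is at z = 179 mm and rungs are spaced 256 mm apart (underside to underside).


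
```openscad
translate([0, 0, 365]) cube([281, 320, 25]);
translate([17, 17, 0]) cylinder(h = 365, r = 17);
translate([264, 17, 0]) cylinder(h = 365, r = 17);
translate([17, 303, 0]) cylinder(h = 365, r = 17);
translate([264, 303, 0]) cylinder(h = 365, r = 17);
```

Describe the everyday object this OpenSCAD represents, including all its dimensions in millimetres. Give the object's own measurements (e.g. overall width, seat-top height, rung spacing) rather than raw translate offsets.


A simple wooden stool: a rectangular seat 281 mm (x) by 320 mm (y), 25 mm thick, top face at z = 390 mm, on four round legs, each 34 mm in diameter. The legs rest on z = 0, each leg's axis is inset half a diameter from the nearest pair of seat edges (so the leg's bounding box is flush with the corner).


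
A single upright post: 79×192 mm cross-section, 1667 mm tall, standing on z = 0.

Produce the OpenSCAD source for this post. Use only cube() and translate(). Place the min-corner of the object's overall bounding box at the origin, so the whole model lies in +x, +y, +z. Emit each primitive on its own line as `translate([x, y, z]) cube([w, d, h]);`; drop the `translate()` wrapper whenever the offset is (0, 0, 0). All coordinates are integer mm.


cube([79, 192, 1667]);


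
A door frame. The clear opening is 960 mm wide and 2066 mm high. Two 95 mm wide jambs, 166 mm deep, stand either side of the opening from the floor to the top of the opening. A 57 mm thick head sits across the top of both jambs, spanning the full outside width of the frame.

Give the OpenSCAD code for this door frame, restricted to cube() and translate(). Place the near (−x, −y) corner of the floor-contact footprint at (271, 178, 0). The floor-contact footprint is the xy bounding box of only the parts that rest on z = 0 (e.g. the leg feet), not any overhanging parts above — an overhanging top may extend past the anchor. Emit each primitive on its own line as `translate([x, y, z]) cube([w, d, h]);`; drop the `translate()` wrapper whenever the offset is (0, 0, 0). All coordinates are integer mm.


translate([271, 178, 0]) cube([95, 166, 2066]);
translate([1326, 178, 0]) cube([95, 166, 2066]);
translate([271, 178, 2066]) cube([1150, 166, 57]);


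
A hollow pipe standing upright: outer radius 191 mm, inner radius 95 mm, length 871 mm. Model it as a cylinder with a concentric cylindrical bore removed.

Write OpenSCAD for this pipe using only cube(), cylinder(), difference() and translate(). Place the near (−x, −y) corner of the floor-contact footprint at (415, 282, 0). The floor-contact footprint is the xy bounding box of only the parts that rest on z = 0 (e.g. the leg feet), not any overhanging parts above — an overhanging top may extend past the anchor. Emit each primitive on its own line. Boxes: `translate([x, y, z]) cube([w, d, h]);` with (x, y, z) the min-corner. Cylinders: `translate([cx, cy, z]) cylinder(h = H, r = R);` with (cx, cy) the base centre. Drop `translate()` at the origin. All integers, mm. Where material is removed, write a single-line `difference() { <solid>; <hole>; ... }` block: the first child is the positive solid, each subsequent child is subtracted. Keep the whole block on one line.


difference() { translate([606, 473, 0]) cylinder(h = 871, r = 191); translate([606, 473, 0]) cylinder(h = 871, r = 95); }


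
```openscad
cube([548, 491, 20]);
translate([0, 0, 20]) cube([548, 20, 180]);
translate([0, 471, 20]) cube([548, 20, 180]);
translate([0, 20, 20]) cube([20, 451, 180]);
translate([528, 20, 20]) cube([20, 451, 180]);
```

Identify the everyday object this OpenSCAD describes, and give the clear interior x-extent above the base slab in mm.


An open box. The internal width is 508 mm.

A 548×491 base slab with four walls standing on it — an open box. The base is 548 mm wide and the walls are 20 mm thick, so the internal width is 548 − 2 × 20 = 508 mm.


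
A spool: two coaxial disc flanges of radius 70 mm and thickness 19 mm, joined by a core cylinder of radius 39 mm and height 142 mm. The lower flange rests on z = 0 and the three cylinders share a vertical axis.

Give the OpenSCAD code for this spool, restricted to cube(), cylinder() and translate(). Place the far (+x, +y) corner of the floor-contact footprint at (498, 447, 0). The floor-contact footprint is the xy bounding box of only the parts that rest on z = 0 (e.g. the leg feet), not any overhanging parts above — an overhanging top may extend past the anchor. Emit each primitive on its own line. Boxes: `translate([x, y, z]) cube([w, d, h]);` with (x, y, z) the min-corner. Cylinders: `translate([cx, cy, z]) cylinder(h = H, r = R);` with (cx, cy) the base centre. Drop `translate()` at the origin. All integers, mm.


translate([428, 377, 0]) cylinder(h = 19, r = 70);
translate([428, 377, 19]) cylinder(h = 142, r = 39);
translate([428, 377, 161]) cylinder(h = 19, r = 70);


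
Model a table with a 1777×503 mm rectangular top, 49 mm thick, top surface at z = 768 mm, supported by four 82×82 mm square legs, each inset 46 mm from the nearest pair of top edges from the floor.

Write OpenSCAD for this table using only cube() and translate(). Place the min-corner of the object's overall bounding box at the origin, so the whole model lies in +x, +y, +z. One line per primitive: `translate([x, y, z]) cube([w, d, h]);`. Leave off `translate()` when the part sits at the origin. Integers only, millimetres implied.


translate([0, 0, 719]) cube([1777, 503, 49]);
translate([46, 46, 0]) cube([82, 82, 719]);
translate([1649, 46, 0]) cube([82, 82, 719]);
translate([46, 375, 0]) cube([82, 82, 719]);
translate([1649, 375, 0]) cube([82, 82, 719]);


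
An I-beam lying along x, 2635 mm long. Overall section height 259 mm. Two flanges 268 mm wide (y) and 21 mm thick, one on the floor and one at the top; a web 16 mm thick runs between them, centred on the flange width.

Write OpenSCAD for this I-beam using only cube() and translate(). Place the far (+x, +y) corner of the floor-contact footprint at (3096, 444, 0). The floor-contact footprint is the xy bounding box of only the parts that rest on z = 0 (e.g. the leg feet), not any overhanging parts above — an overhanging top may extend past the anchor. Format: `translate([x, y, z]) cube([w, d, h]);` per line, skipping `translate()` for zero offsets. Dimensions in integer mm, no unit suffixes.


translate([461, 176, 0]) cube([2635, 268, 21]);
translate([461, 302, 21]) cube([2635, 16, 217]);
translate([461, 176, 238]) cube([2635, 268, 21]);


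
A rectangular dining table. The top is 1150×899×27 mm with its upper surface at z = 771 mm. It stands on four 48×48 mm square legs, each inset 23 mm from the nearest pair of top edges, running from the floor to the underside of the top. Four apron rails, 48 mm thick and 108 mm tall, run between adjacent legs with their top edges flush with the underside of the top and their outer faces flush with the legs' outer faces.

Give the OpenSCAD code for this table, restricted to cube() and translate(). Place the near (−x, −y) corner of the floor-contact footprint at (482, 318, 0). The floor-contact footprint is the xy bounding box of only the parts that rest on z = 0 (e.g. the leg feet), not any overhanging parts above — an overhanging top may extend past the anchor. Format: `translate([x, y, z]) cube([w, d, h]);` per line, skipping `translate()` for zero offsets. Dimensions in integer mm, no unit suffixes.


// leg_h = 771 - 27 = 744
// apron z = 744 - 108 = 636
translate([459, 295, 744]) cube([1150, 899, 27]);
translate([482, 318, 0]) cube([48, 48, 744]);
translate([1538, 318, 0]) cube([48, 48, 744]);
translate([482, 1123, 0]) cube([48, 48, 744]);
translate([1538, 1123, 0]) cube([48, 48, 744]);
translate([530, 318, 636]) cube([1008, 48, 108]);
translate([530, 1123, 636]) cube([1008, 48, 108]);
translate([482, 366, 636]) cube([48, 757, 108]);
translate([1538, 366, 636]) cube([48, 757, 108]);


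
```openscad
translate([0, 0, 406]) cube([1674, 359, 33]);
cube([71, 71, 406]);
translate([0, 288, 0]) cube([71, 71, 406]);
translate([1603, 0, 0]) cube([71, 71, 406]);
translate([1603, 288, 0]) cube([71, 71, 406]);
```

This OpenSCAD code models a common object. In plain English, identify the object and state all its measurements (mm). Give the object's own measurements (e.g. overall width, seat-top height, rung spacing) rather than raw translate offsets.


A bench: a 1674×359 mm seat slab, 33 mm thick, top at z = 439 mm, on four 71×71 mm square legs flush with the seat corners and standing on z = 0.


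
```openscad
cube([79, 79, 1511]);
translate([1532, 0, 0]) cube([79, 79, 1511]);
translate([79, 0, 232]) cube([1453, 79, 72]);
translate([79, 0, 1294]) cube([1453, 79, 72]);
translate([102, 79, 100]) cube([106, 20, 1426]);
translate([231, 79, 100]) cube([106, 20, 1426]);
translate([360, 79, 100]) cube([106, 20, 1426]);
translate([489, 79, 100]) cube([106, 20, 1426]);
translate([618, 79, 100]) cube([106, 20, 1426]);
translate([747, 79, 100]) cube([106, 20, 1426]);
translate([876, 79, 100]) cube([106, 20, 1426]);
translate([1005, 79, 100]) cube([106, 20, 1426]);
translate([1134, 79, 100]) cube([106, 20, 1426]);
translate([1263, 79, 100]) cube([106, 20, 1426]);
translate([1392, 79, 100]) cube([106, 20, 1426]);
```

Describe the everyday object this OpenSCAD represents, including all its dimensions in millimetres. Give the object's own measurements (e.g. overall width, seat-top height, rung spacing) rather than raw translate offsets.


A fence section. Two 79×79 mm posts, 1511 mm tall, stand on the floor with a clear span of 1453 mm between their inner faces. Two horizontal rails of 79×72 mm section span the gap between the posts with their undersides at z = 232 mm and z = 1294 mm, flush with the posts' −y face. 11 pickets, each 106 mm wide, 20 mm thick and 1426 mm tall, are fixed to the +y face of the rails with their bottoms at z = 100 mm, spaced across the span with a 23 mm gap after the −x post and between neighbouring pickets, with 34 mm left before the +x post.


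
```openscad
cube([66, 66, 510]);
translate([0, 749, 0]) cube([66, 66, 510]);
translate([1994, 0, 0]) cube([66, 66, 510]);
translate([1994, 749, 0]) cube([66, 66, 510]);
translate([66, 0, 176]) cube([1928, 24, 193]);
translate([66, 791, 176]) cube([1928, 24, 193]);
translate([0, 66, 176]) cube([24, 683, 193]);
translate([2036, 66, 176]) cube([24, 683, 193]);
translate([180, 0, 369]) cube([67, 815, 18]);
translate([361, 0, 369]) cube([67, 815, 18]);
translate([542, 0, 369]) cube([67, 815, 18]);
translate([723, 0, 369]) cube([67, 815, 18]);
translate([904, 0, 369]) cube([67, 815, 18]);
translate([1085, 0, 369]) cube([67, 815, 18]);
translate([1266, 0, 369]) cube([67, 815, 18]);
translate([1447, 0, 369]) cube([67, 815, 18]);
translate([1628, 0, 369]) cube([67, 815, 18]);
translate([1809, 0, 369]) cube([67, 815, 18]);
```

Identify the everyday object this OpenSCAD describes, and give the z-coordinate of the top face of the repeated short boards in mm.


A bed frame. The slat-top height is 387 mm.

Four posts, four rails, and a row of slats — a bed frame. Slats sit on the rails at z = 176 + 193 = 369; with slat thickness 18, the top is 387 mm.


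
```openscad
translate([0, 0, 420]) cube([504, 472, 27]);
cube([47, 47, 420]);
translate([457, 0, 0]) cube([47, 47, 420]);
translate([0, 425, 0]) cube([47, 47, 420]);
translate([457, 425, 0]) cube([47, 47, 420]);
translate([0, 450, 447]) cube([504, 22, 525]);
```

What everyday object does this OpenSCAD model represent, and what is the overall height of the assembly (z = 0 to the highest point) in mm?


A chair. The overall height is 972 mm.

A slab on four corner posts with a tall panel at the back — a chair. The seat slab sits at z = 420 with thickness 27, and the 525 mm backrest starts at the seat top, so the overall height is 420 + 27 + 525 = 972 mm.


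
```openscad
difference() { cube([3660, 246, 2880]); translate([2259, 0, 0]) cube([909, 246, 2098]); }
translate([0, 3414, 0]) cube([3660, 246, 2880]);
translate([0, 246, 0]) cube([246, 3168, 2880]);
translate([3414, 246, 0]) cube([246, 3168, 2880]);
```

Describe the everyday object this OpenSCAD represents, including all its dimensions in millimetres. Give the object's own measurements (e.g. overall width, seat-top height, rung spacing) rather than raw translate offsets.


A single room: four walls, each 2880 mm tall and 246 mm thick, enclosing an outside footprint 3660×3660 mm (x × y), no floor or roof. The front and back walls (−y and +y sides) run the full x-width; the side walls fit between their inner faces. A door opening 909 mm wide and 2098 mm tall is cut through the front wall from the floor up, its −x edge 2259 mm from the wall's −x end.


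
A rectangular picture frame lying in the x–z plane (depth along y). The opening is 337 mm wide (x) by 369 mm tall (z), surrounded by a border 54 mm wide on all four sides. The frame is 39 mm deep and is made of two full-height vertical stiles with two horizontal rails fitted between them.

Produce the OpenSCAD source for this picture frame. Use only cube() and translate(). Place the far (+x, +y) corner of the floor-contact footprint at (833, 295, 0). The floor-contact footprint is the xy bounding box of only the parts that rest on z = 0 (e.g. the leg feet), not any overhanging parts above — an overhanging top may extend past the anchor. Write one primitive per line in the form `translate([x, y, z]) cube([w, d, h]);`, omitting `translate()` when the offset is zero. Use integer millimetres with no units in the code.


translate([388, 256, 0]) cube([54, 39, 477]);
translate([779, 256, 0]) cube([54, 39, 477]);
translate([442, 256, 0]) cube([337, 39, 54]);
translate([442, 256, 423]) cube([337, 39, 54]);


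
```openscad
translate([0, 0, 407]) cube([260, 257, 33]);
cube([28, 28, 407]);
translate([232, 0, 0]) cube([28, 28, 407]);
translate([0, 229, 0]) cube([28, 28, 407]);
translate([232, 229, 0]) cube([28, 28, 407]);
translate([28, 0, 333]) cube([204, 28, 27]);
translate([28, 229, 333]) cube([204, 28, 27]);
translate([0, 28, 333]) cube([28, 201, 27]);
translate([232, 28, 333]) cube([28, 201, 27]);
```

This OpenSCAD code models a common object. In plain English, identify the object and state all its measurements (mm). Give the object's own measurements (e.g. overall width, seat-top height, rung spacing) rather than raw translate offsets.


A simple wooden stool: a rectangular seat 260 mm (x) by 257 mm (y), 33 mm thick, top face at z = 440 mm, on four square legs, each 28×28 mm in cross-section. The legs rest on z = 0, each flush with a corner of the seat. Four stretchers, 28 mm wide and 27 mm tall, connect adjacent legs with their undersides at z = 333 mm, each running between the inner faces of the legs it joins and aligned with the legs' outer faces on the other axis.


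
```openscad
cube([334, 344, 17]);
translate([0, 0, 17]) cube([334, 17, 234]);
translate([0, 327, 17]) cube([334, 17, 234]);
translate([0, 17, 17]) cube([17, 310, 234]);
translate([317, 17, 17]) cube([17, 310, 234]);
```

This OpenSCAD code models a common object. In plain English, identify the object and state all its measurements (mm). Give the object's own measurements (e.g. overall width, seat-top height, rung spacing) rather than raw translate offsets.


An open-topped rectangular box: outside dimensions 334×344×251 mm, with a uniform wall and base thickness of 17 mm. The base is a full 334×344 slab on the floor; four walls sit on top of the base. The front and back walls (the −y and +y sides) span the full width; the two side walls fit between them.


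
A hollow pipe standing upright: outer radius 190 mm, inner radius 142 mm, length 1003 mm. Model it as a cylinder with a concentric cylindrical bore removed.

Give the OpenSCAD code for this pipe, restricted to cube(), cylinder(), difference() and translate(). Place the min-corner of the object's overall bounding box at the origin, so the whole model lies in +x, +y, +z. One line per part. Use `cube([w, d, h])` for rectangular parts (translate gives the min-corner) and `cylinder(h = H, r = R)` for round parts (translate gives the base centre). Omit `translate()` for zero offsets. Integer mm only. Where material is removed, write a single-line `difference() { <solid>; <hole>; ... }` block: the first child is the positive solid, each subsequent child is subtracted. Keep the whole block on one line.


difference() { translate([190, 190, 0]) cylinder(h = 1003, r = 190); translate([190, 190, 0]) cylinder(h = 1003, r = 142); }


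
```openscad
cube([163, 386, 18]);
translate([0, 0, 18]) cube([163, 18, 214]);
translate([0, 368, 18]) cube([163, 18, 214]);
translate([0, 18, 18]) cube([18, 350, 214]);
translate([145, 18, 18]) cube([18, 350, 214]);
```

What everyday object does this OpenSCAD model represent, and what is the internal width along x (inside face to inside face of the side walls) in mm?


An open box. The internal width is 127 mm.

A 163×386 base slab with four walls standing on it — an open box. The base is 163 mm wide and the walls are 18 mm thick, so the internal width is 163 − 2 × 18 = 127 mm.


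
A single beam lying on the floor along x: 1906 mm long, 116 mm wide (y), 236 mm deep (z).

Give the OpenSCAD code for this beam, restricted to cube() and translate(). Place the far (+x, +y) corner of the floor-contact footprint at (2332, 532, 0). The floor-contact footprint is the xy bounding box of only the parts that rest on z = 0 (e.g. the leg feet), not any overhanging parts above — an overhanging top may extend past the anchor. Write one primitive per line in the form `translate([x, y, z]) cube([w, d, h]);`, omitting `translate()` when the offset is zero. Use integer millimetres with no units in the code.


translate([426, 416, 0]) cube([1906, 116, 236]);


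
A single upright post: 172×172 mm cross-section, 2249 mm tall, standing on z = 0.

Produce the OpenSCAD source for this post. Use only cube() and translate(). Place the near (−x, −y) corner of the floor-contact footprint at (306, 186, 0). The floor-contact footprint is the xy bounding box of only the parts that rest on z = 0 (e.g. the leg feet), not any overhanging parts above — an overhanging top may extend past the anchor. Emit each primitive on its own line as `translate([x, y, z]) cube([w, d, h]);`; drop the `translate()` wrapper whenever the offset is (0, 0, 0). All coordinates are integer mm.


translate([306, 186, 0]) cube([172, 172, 2249]);


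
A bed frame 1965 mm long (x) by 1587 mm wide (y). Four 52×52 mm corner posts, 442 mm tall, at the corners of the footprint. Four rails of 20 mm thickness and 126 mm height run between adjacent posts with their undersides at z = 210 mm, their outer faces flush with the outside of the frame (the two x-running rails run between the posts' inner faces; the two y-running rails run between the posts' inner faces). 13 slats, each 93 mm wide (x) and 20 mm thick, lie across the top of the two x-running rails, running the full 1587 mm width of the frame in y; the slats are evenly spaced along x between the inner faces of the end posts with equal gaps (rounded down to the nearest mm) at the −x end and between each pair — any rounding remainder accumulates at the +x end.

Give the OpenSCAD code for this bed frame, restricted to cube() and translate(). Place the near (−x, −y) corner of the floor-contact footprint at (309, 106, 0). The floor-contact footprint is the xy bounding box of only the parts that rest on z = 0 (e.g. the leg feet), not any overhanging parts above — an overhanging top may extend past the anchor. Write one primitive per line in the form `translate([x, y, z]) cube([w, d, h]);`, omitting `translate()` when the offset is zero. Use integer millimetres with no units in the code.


translate([309, 106, 0]) cube([52, 52, 442]);
translate([309, 1641, 0]) cube([52, 52, 442]);
translate([2222, 106, 0]) cube([52, 52, 442]);
translate([2222, 1641, 0]) cube([52, 52, 442]);
translate([361, 106, 210]) cube([1861, 20, 126]);
translate([361, 1673, 210]) cube([1861, 20, 126]);
translate([309, 158, 210]) cube([20, 1483, 126]);
translate([2254, 158, 210]) cube([20, 1483, 126]);
translate([407, 106, 336]) cube([93, 1587, 20]);
translate([546, 106, 336]) cube([93, 1587, 20]);
translate([685, 106, 336]) cube([93, 1587, 20]);
translate([824, 106, 336]) cube([93, 1587, 20]);
translate([963, 106, 336]) cube([93, 1587, 20]);
translate([1102, 106, 336]) cube([93, 1587, 20]);
translate([1241, 106, 336]) cube([93, 1587, 20]);
translate([1380, 106, 336]) cube([93, 1587, 20]);
translate([1519, 106, 336]) cube([93, 1587, 20]);
translate([1658, 106, 336]) cube([93, 1587, 20]);
translate([1797, 106, 336]) cube([93, 1587, 20]);
translate([1936, 106, 336]) cube([93, 1587, 20]);
translate([2075, 106, 336]) cube([93, 1587, 20]);


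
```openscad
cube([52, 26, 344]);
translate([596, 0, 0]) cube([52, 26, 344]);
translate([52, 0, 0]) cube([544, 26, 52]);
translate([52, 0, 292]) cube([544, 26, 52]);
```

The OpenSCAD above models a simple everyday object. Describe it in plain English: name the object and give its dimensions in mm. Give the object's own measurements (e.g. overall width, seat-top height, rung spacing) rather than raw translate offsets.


A rectangular picture frame lying in the x–z plane (depth along y). The opening is 544 mm wide (x) by 240 mm tall (z), surrounded by a border 52 mm wide on all four sides. The frame is 26 mm deep and is made of two full-height vertical stiles with two horizontal rails fitted between them.


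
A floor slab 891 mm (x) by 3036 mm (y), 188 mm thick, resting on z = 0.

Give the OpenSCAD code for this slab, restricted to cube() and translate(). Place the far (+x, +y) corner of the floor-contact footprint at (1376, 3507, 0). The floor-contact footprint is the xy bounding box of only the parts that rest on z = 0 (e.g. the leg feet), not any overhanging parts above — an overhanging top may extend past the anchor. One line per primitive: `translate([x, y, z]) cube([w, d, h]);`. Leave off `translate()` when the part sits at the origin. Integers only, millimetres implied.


translate([485, 471, 0]) cube([891, 3036, 188]);


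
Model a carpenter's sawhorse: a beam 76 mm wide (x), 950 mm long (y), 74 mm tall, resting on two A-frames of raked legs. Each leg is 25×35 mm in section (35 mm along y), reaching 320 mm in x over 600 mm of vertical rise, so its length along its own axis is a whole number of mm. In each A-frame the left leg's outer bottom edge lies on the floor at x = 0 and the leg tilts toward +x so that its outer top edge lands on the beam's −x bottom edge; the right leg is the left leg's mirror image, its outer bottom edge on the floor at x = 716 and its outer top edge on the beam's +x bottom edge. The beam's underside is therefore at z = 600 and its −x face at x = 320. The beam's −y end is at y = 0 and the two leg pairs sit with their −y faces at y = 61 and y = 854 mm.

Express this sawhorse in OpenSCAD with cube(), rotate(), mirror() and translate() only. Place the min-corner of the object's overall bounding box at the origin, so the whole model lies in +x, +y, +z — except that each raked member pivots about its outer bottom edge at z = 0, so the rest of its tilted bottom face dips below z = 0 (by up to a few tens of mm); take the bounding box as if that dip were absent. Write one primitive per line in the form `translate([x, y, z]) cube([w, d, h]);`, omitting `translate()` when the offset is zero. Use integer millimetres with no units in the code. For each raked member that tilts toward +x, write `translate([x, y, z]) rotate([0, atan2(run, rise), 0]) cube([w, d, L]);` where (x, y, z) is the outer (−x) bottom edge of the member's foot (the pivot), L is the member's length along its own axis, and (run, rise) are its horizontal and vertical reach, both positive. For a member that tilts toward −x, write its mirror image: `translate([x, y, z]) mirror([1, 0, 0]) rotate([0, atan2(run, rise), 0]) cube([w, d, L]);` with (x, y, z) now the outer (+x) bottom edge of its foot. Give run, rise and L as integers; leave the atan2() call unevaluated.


// leg length = √(320² + 600²) = 680
// right-leg outer foot x = 2·320 + 76 = 716
// beam min-corner = (320, 0, 600)
translate([320, 0, 600]) cube([76, 950, 74]);
translate([0, 61, 0]) rotate([0, atan2(320, 600), 0]) cube([25, 35, 680]);
translate([716, 61, 0]) mirror([1, 0, 0]) rotate([0, atan2(320, 600), 0]) cube([25, 35, 680]);
translate([0, 854, 0]) rotate([0, atan2(320, 600), 0]) cube([25, 35, 680]);
translate([716, 854, 0]) mirror([1, 0, 0]) rotate([0, atan2(320, 600), 0]) cube([25, 35, 680]);


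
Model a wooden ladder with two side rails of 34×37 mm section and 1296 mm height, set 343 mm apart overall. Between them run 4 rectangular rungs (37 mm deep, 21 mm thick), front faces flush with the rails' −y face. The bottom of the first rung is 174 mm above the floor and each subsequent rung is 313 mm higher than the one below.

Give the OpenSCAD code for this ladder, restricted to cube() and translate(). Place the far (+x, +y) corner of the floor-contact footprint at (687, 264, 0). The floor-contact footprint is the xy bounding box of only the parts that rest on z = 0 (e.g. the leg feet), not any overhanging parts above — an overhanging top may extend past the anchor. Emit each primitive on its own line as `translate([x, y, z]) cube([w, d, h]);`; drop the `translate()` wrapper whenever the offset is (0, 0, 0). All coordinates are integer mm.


// rung span = 343 - 2*34 = 275
// rung[k] z = 174 + k*313
translate([344, 227, 0]) cube([34, 37, 1296]);
translate([653, 227, 0]) cube([34, 37, 1296]);
translate([378, 227, 174]) cube([275, 37, 21]);
translate([378, 227, 487]) cube([275, 37, 21]);
translate([378, 227, 800]) cube([275, 37, 21]);
translate([378, 227, 1113]) cube([275, 37, 21]);


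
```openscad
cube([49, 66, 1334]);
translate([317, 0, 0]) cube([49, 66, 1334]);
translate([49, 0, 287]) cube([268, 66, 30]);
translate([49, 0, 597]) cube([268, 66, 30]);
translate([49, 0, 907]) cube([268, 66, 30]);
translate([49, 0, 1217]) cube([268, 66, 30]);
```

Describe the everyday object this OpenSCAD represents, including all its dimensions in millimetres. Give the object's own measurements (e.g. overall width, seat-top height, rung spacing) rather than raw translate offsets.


A straight ladder. Two 49×66 mm vertical rails, 1334 mm tall, stand 366 mm apart (outside-to-outside) with their front faces coplanar on the −y side. 4 rungs, each 66 mm deep and 30 mm tall, span between the inner faces of the rails, front faces flush with the rails. The lowest rung's underside is at z = 287 mm and rungs are spaced 310 mm apart (underside to underside).


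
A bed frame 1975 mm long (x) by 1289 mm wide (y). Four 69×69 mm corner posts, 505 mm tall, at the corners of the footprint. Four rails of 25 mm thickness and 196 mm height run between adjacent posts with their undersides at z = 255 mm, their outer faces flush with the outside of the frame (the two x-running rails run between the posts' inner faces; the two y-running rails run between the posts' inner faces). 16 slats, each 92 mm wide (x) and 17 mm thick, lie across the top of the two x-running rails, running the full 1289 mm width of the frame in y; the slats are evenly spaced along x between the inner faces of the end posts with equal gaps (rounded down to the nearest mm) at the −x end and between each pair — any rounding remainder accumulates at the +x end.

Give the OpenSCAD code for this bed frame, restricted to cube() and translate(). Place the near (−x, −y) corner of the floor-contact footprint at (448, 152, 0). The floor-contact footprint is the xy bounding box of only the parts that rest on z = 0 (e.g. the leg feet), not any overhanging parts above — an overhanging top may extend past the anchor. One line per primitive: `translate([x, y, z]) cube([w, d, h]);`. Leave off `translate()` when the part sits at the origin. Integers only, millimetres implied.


translate([448, 152, 0]) cube([69, 69, 505]);
translate([448, 1372, 0]) cube([69, 69, 505]);
translate([2354, 152, 0]) cube([69, 69, 505]);
translate([2354, 1372, 0]) cube([69, 69, 505]);
translate([517, 152, 255]) cube([1837, 25, 196]);
translate([517, 1416, 255]) cube([1837, 25, 196]);
translate([448, 221, 255]) cube([25, 1151, 196]);
translate([2398, 221, 255]) cube([25, 1151, 196]);
translate([538, 152, 451]) cube([92, 1289, 17]);
translate([651, 152, 451]) cube([92, 1289, 17]);
translate([764, 152, 451]) cube([92, 1289, 17]);
translate([877, 152, 451]) cube([92, 1289, 17]);
translate([990, 152, 451]) cube([92, 1289, 17]);
translate([1103, 152, 451]) cube([92, 1289, 17]);
translate([1216, 152, 451]) cube([92, 1289, 17]);
translate([1329, 152, 451]) cube([92, 1289, 17]);
translate([1442, 152, 451]) cube([92, 1289, 17]);
translate([1555, 152, 451]) cube([92, 1289, 17]);
translate([1668, 152, 451]) cube([92, 1289, 17]);
translate([1781, 152, 451]) cube([92, 1289, 17]);
translate([1894, 152, 451]) cube([92, 1289, 17]);
translate([2007, 152, 451]) cube([92, 1289, 17]);
translate([2120, 152, 451]) cube([92, 1289, 17]);
translate([2233, 152, 451]) cube([92, 1289, 17]);


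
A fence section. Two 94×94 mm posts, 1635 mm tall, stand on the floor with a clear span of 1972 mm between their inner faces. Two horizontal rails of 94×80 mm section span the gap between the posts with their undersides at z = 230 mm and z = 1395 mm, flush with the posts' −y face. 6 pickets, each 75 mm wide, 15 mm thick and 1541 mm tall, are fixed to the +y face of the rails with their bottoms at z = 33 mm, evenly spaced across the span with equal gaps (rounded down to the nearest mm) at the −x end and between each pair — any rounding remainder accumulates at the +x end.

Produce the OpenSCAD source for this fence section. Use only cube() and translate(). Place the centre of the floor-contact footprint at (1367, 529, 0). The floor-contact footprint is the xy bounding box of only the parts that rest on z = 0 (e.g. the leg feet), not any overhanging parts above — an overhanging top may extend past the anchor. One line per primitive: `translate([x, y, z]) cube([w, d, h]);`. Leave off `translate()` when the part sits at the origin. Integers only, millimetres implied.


translate([287, 482, 0]) cube([94, 94, 1635]);
translate([2353, 482, 0]) cube([94, 94, 1635]);
translate([381, 482, 230]) cube([1972, 94, 80]);
translate([381, 482, 1395]) cube([1972, 94, 80]);
translate([598, 576, 33]) cube([75, 15, 1541]);
translate([890, 576, 33]) cube([75, 15, 1541]);
translate([1182, 576, 33]) cube([75, 15, 1541]);
translate([1474, 576, 33]) cube([75, 15, 1541]);
translate([1766, 576, 33]) cube([75, 15, 1541]);
translate([2058, 576, 33]) cube([75, 15, 1541]);


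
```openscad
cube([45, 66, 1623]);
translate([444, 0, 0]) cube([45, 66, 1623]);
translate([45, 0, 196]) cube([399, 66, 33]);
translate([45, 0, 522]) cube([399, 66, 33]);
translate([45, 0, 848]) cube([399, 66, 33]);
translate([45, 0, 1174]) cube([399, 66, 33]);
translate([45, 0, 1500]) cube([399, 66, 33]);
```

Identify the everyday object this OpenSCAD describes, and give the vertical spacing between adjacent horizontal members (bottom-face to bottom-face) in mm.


A ladder. The rung spacing is 326 mm.

Two tall 45×66 posts with 5 short bars between them — a ladder. Adjacent rungs sit at z = 196 and z = 522, so the spacing is 522 − 196 = 326 mm.


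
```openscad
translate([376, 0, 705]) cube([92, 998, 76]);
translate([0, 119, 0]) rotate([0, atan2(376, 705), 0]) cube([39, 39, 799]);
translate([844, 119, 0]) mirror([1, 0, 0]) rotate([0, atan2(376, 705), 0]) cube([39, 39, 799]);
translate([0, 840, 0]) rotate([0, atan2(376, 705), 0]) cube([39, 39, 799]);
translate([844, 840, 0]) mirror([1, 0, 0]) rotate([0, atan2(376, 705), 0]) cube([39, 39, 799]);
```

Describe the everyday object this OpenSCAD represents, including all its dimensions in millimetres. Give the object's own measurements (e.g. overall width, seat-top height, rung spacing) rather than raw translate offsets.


A sawhorse. A 92×998×76 mm beam (x, y, z) sits on two A-frame leg pairs. Each pair is two raked legs of 39×39 mm section (39 mm along y) splaying symmetrically in x. Each leg rises 705 mm vertically over 376 mm of horizontal reach and is 799 mm long along its own axis. Every leg's outer bottom edge rests on the floor and its outer top edge meets a bottom edge of the beam — the left legs (tilting toward +x) meet the beam's −x bottom edge, the right legs (their mirror images, tilting toward −x) meet its +x bottom edge — so the leg tops tuck under the beam, the beam's underside is 705 mm above the floor, and the feet are 844 mm apart outside-to-outside with the beam centred between them. The two leg pairs are set in 119 mm from either end of the beam.


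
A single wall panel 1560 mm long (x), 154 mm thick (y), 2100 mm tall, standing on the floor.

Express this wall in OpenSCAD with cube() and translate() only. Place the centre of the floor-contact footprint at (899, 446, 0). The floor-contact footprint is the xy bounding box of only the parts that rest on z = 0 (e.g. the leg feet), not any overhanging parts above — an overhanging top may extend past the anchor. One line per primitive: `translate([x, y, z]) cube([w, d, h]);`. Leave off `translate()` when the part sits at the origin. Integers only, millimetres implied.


translate([119, 369, 0]) cube([1560, 154, 2100]);


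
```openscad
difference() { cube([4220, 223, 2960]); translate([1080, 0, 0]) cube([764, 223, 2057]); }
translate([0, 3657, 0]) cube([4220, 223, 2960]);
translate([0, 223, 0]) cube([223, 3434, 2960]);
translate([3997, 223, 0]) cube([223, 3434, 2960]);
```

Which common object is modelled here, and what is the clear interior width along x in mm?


A single room. The interior width is 3774 mm.

Four walls enclosing a rectangle with a door in the front wall — a room. Outside width 4220 minus two 223 mm walls gives 3774 mm.
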